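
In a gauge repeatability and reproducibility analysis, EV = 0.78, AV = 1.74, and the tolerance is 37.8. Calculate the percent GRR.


GRR = sqrt(EV^2 + AV^2) = sqrt(0.78^2 + 1.74^2) = 1.9068298
%GRR = GRR / tol * 100 = 1.9068298 / 37.8 * 100
%GRR = 5.0445

5.0445


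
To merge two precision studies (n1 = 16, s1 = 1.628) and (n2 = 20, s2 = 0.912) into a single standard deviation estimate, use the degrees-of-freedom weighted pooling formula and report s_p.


s_p = sqrt(((n1-1)*s1^2 + (n2-1)*s2^2) / (n1+n2-2))
numerator = (16-1)*1.628^2 + (20-1)*0.912^2 = 39.75576 + 15.803136 = 55.558896
denominator = 16 + 20 - 2 = 34
s_p^2 = 55.558896 / 34 = 1.6340852
s_p = sqrt(1.6340852) = 1.2783

1.2783


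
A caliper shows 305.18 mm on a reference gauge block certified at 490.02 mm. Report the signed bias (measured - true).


Systematic error = measured - true
= 305.18 - 490.02
= -184.8400

-184.8400


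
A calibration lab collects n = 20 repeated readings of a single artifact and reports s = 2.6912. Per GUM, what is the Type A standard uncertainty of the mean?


u_A = s / sqrt(n)
u_A = 2.6912 / sqrt(20)
u_A = 2.6912 / 4.472136
u_A = 0.6018

0.6018


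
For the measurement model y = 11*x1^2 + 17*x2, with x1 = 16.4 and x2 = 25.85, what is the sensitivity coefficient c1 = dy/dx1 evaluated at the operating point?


y = 11*x1^2 + 17*x2
dy/dx1 = 2*11*x1
Evaluate at x1 = 16.4: c1 = 22 * 16.4
c1 = 360.8000

360.8000


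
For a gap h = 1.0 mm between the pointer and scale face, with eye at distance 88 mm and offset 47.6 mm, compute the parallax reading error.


error = h * offset / d
= 1.0 * 47.6 / 88
= 0.5409

0.5409


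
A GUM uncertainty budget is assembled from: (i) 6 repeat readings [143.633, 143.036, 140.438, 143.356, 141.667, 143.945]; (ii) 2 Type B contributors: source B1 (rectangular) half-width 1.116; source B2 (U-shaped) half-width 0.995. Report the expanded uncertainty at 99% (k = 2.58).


mean = (143.633 + 143.036 + 140.438 + 143.356 + 141.667 + 143.945) / 6 = 142.6791667
s = sqrt(sum((x - mean)^2)/(n-1)) = 1.352396
u_A = s / sqrt(n) = 1.352396 / sqrt(6) = 0.55211336
u_B1 = 1.116 / sqrt(3) = 0.6443229
u_B2 = 0.995 / sqrt(2) = 0.70357125
uc = sqrt(0.55211336^2 + 0.6443229^2 + 0.70357125^2) = 1.1022675
U = k * uc = 2.58 * 1.1022675
U = 2.8439

2.8439


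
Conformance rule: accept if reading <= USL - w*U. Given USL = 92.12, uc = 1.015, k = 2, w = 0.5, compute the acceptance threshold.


U = k * uc = 2 * 1.015 = 2.03
guard band g = w * U = 0.5 * 2.03 = 1.015
AL = USL - g = 92.12 - 1.015
AL = 91.1050

91.1050


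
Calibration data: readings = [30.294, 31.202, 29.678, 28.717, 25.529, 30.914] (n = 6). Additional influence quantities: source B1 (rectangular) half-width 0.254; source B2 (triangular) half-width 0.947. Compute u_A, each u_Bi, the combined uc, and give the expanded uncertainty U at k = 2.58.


mean = (30.294 + 31.202 + 29.678 + 28.717 + 25.529 + 30.914) / 6 = 29.389
s = sqrt(sum((x - mean)^2)/(n-1)) = 2.0912352
u_A = s / sqrt(n) = 2.0912352 / sqrt(6) = 0.8537432
u_B1 = 0.254 / sqrt(3) = 0.14664697
u_B2 = 0.947 / sqrt(6) = 0.38661113
uc = sqrt(0.8537432^2 + 0.14664697^2 + 0.38661113^2) = 0.94860474
U = k * uc = 2.58 * 0.94860474
U = 2.4474

2.4474


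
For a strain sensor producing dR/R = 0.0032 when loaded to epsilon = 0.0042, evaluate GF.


GF = (dR/R) / epsilon
= 0.0032 / 0.0042
= 0.7619

0.7619


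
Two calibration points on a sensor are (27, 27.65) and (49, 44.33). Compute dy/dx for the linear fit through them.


slope = (y2 - y1) / (x2 - x1)
= (44.33 - 27.65) / (49 - 27)
= 16.6800 / 22
= 0.7582

0.7582


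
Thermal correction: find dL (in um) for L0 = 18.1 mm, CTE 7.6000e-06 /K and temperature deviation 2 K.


dL = L * alpha * dT
= 18.1 * 7.6000e-06 * 2
= 2.7510000e-04 mm
dL_um = 2.7510000e-04 * 1000 = 0.2751 um

0.2751


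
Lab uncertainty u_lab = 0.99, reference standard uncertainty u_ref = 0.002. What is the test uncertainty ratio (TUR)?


TUR = u_lab / u_ref
= 0.99 / 0.002
= 495.0000

495.0000


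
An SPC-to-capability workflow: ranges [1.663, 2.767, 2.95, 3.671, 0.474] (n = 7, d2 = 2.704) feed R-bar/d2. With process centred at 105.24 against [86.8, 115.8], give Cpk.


R_bar = (1.663 + 2.767 + 2.95 + 3.671 + 0.474) / 5 = 2.305
sigma = R_bar / d2 = 2.305 / 2.704 = 0.85244083
Cp = (USL - LSL)/(6*sigma) = (115.8 - 86.8)/(6*0.85244083) = 5.6700
Cpu = (115.8 - 105.24)/(3*0.85244083) = 4.1293
Cpl = (105.24 - 86.8)/(3*0.85244083) = 7.2107
Cpk = min(Cpu, Cpl) = 4.1293

4.1293


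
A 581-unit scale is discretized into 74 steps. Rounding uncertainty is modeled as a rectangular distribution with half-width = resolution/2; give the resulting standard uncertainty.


resolution = range / divisions
resolution = 581 / 74 = 7.8513514
u_res = resolution / (2*sqrt(3))
u_res = 7.8513514 / 3.4641016
u_res = 2.2665

2.2665


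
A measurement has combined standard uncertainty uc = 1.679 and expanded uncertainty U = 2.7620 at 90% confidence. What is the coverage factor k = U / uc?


k = U / uc
k = 2.7620 / 1.679
k = 1.645

1.645


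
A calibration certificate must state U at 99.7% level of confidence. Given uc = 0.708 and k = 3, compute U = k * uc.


U = k * uc
U = 3 * 0.708
U = 2.1240

2.1240


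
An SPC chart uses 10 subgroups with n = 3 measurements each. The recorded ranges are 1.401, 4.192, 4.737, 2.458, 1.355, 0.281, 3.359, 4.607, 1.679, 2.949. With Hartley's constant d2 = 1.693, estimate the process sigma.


R_bar = (1.401 + 4.192 + 4.737 + 2.458 + 1.355 + 0.281 + 3.359 + 4.607 + 1.679 + 2.949) / 10
R_bar = 27.018 / 10 = 2.7018
sigma_hat = R_bar / d2 = 2.7018 / 1.693 = 1.5959

1.5959


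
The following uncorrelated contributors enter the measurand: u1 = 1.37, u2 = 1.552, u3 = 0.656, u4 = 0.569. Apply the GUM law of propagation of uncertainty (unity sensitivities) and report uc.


uc = sqrt(1.37^2 + 1.552^2 + 0.656^2 + 0.569^2)
uc = sqrt(5.039701)
uc = 2.2449

2.2449


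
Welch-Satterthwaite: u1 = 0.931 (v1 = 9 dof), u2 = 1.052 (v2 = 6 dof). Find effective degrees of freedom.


uc = sqrt(u1^2 + u2^2) = sqrt(0.931^2 + 1.052^2) = 1.4048007
v_eff = uc^4 / (u1^4/v1 + u2^4/v2)
= 1.4048007^4 / (0.931^4/9 + 1.052^4/6)
= 3.8945641 / 0.28760725
v_eff = 13.5413

13.5413


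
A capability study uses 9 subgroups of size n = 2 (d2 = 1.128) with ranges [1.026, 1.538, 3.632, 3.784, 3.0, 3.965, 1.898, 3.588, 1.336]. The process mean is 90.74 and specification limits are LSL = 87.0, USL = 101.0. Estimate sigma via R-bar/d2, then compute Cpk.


R_bar = (1.026 + 1.538 + 3.632 + 3.784 + 3.0 + 3.965 + 1.898 + 3.588 + 1.336) / 9 = 2.6407778
sigma = R_bar / d2 = 2.6407778 / 1.128 = 2.3411151
Cp = (USL - LSL)/(6*sigma) = (101.0 - 87.0)/(6*2.3411151) = 0.9967
Cpu = (101.0 - 90.74)/(3*2.3411151) = 1.4608
Cpl = (90.74 - 87.0)/(3*2.3411151) = 0.5325
Cpk = min(Cpu, Cpl) = 0.5325

0.5325


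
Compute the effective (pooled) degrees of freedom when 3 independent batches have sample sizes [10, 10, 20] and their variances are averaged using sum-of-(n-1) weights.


nu = sum_i (n_i - 1)
nu = ((10 - 1) + (10 - 1) + (20 - 1))
nu = 9 + 9 + 19
nu = 37

37


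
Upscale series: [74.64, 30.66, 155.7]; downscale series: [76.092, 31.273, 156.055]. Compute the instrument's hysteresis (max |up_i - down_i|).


|74.64 - 76.092| = 1.4520
|30.66 - 31.273| = 0.6130
|155.7 - 156.055| = 0.3550
hysteresis = max(diffs) = 1.4520

1.4520


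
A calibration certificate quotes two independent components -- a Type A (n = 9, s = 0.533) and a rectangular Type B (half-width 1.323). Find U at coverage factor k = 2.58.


u_A = s / sqrt(n) = 0.533 / sqrt(9) = 0.17766667
u_B = half_width / sqrt(3) = 1.323 / sqrt(3) = 0.76383441
uc = sqrt(u_A^2 + u_B^2) = sqrt(0.17766667^2 + 0.76383441^2) = 0.78422475
U = k * uc = 2.58 * 0.78422475
U = 2.0233

2.0233


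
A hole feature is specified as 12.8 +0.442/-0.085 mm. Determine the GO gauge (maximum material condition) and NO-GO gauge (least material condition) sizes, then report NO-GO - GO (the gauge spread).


GO = nominal - lower_tol (smallest hole = maximum material condition)
GO = 12.8 - 0.085 = 12.715
NO-GO = nominal + upper_tol (largest hole = least material condition)
NO-GO = 12.8 + 0.442 = 13.242
spread = NO-GO - GO = 13.242 - 12.715 = 0.5270

0.5270


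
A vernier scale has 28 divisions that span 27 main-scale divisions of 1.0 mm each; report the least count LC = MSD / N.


LC = MSD / n_div
= 1.0 / 28
= 0.0357

0.0357


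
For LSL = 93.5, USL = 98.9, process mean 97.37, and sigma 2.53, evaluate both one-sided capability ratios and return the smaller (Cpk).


Cpu = (USL - mean) / (3*sigma) = (98.9 - 97.37) / (3*2.53) = 0.2016
Cpl = (mean - LSL) / (3*sigma) = (97.37 - 93.5) / (3*2.53) = 0.5099
Cpk = min(Cpu, Cpl) = 0.2016

0.2016


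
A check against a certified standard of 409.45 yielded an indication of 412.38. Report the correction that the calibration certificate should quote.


Correction = standard - reading
= 409.45 - 412.38
= -2.9300

-2.9300


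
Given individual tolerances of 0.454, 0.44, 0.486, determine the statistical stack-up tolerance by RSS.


RSS = sqrt(0.454^2 + 0.44^2 + 0.486^2)
= sqrt(0.635912)
= 0.7974

0.7974


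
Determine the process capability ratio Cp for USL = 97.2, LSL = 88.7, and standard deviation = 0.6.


Cp = (USL - LSL) / (6 * sigma)
= (97.2 - 88.7) / (6 * 0.6)
= 8.5000 / 3.6000
= 2.3611

2.3611


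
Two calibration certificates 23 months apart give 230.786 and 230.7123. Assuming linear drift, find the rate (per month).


rate = (v2 - v1) / months
= (230.7123 - 230.786) / 23
= -0.0737 / 23
= -0.0032

-0.0032


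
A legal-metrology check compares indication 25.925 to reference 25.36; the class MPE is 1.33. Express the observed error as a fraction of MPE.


e = indication - reference = 25.925 - 25.36 = 0.5650
|e| = 0.5650
ratio = |e| / MPE = 0.5650 / 1.33
ratio = 0.4248

0.4248


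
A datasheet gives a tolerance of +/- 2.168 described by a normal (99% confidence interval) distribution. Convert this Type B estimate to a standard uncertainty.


u_B = half_width / 2.576
u_B = 2.168 / 2.576
u_B = 0.8416

0.8416


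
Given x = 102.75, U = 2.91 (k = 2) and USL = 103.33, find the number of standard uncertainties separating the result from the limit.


u = U / k = 2.91 / 2 = 1.455
margin = |USL - x| = |103.33 - 102.75| = 0.58
z = margin / u = 0.58 / 1.455
z = 0.3986

0.3986


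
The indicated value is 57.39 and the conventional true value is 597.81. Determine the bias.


Systematic error = measured - true
= 57.39 - 597.81
= -540.4200

-540.4200


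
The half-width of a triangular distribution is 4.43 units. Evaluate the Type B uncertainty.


u_B = half_width / sqrt(6)
u_B = 4.43 / 2.4494897
u_B = 1.8085

1.8085


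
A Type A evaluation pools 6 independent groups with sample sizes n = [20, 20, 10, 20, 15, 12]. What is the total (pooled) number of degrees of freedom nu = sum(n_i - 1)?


nu = sum_i (n_i - 1)
nu = ((20 - 1) + (20 - 1) + (10 - 1) + (20 - 1) + (15 - 1) + (12 - 1))
nu = 19 + 19 + 9 + 19 + 14 + 11
nu = 91

91


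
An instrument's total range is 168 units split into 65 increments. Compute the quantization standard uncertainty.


resolution = range / divisions
resolution = 168 / 65 = 2.5846154
u_res = resolution / (2*sqrt(3))
u_res = 2.5846154 / 3.4641016
u_res = 0.7461

0.7461


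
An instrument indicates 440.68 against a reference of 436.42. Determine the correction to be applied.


Correction = standard - reading
= 436.42 - 440.68
= -4.2600

-4.2600


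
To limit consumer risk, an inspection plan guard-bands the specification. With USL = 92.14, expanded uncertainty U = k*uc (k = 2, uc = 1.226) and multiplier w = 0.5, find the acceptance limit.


U = k * uc = 2 * 1.226 = 2.452
guard band g = w * U = 0.5 * 2.452 = 1.226
AL = USL - g = 92.14 - 1.226
AL = 90.9140

90.9140


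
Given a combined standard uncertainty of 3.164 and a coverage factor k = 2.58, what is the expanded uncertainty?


U = k * uc
U = 2.58 * 3.164
U = 8.1631

8.1631


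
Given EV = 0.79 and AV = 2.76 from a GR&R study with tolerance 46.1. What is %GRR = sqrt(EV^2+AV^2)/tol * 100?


GRR = sqrt(EV^2 + AV^2) = sqrt(0.79^2 + 2.76^2) = 2.8708361
%GRR = GRR / tol * 100 = 2.8708361 / 46.1 * 100
%GRR = 6.2274

6.2274


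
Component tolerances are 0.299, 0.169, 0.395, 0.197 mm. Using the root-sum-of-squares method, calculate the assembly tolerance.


RSS = sqrt(0.299^2 + 0.169^2 + 0.395^2 + 0.197^2)
= sqrt(0.312796)
= 0.5593

0.5593


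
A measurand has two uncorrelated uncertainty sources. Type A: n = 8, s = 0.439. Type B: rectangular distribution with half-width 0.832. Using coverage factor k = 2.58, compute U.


u_A = s / sqrt(n) = 0.439 / sqrt(8) = 0.15520994
u_B = half_width / sqrt(3) = 0.832 / sqrt(3) = 0.48035542
uc = sqrt(u_A^2 + u_B^2) = sqrt(0.15520994^2 + 0.48035542^2) = 0.50480833
U = k * uc = 2.58 * 0.50480833
U = 1.3024

1.3024


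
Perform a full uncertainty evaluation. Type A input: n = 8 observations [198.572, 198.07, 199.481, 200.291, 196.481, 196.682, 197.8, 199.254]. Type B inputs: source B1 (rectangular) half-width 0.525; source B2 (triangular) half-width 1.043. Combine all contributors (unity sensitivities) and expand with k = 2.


mean = (198.572 + 198.07 + 199.481 + 200.291 + 196.481 + 196.682 + 197.8 + 199.254) / 8 = 198.328875
s = sqrt(sum((x - mean)^2)/(n-1)) = 1.3398218
u_A = s / sqrt(n) = 1.3398218 / sqrt(8) = 0.47369854
u_B1 = 0.525 / sqrt(3) = 0.30310889
u_B2 = 1.043 / sqrt(6) = 0.42580297
uc = sqrt(0.47369854^2 + 0.30310889^2 + 0.42580297^2) = 0.70538888
U = k * uc = 2 * 0.70538888
U = 1.4108

1.4108


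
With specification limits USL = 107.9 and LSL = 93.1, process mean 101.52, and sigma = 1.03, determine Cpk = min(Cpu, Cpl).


Cpu = (USL - mean) / (3*sigma) = (107.9 - 101.52) / (3*1.03) = 2.0647
Cpl = (mean - LSL) / (3*sigma) = (101.52 - 93.1) / (3*1.03) = 2.7249
Cpk = min(Cpu, Cpl) = 2.0647

2.0647


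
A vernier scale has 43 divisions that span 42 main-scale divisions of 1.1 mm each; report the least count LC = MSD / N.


LC = MSD / n_div
= 1.1 / 43
= 0.0256

0.0256


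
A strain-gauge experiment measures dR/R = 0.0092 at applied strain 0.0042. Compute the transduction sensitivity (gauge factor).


GF = (dR/R) / epsilon
= 0.0092 / 0.0042
= 2.1905

2.1905


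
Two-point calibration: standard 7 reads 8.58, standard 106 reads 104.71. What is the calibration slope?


slope = (y2 - y1) / (x2 - x1)
= (104.71 - 8.58) / (106 - 7)
= 96.1300 / 99
= 0.9710

0.9710


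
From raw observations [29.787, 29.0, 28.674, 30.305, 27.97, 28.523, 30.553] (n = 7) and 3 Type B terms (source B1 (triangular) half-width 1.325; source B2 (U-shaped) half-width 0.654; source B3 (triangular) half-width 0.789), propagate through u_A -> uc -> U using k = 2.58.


mean = (29.787 + 29.0 + 28.674 + 30.305 + 27.97 + 28.523 + 30.553) / 7 = 29.25885714
s = sqrt(sum((x - mean)^2)/(n-1)) = 0.97124138
u_A = s / sqrt(n) = 0.97124138 / sqrt(7) = 0.36709474
u_B1 = 1.325 / sqrt(6) = 0.54092898
u_B2 = 0.654 / sqrt(2) = 0.46244783
u_B3 = 0.789 / sqrt(6) = 0.3221079
uc = sqrt(0.36709474^2 + 0.54092898^2 + 0.46244783^2 + 0.3221079^2) = 0.86311888
U = k * uc = 2.58 * 0.86311888
U = 2.2268

2.2268


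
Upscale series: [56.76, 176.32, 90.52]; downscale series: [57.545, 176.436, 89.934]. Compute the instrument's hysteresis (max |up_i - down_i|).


|56.76 - 57.545| = 0.7850
|176.32 - 176.436| = 0.1160
|90.52 - 89.934| = 0.5860
hysteresis = max(diffs) = 0.7850

0.7850


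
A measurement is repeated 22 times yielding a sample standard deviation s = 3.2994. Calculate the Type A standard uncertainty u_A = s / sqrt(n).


u_A = s / sqrt(n)
u_A = 3.2994 / sqrt(22)
u_A = 3.2994 / 4.6904158
u_A = 0.7034

0.7034


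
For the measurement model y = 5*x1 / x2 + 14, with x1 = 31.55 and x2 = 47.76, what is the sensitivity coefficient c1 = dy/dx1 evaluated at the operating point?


y = 5*x1 / x2 + 14
dy/dx1 = 5/x2
Evaluate at x2 = 47.76: c1 = 5 / 47.76
c1 = 0.1047

0.1047


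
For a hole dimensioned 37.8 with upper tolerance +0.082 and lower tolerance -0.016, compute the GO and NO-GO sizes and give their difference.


GO = nominal - lower_tol (smallest hole = maximum material condition)
GO = 37.8 - 0.016 = 37.784
NO-GO = nominal + upper_tol (largest hole = least material condition)
NO-GO = 37.8 + 0.082 = 37.882
spread = NO-GO - GO = 37.882 - 37.784 = 0.0980

0.0980


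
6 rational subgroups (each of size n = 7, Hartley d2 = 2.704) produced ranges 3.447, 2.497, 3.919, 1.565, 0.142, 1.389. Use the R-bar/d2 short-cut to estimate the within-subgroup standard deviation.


R_bar = (3.447 + 2.497 + 3.919 + 1.565 + 0.142 + 1.389) / 6
R_bar = 12.959 / 6 = 2.1598333
sigma_hat = R_bar / d2 = 2.1598333 / 2.704 = 0.7988

0.7988


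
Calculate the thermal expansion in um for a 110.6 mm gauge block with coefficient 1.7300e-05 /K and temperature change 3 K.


dL = L * alpha * dT
= 110.6 * 1.7300e-05 * 3
= 0.0057401 mm
dL_um = 0.0057401 * 1000 = 5.7401 um

5.7401


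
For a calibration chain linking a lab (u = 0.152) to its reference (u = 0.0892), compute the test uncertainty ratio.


TUR = u_lab / u_ref
= 0.152 / 0.0892
= 1.7040

1.7040


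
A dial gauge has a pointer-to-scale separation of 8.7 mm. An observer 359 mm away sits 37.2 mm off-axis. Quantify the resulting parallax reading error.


error = h * offset / d
= 8.7 * 37.2 / 359
= 0.9015

0.9015


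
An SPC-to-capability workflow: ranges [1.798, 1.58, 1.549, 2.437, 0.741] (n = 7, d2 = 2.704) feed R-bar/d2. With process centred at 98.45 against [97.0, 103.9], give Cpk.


R_bar = (1.798 + 1.58 + 1.549 + 2.437 + 0.741) / 5 = 1.621
sigma = R_bar / d2 = 1.621 / 2.704 = 0.59948225
Cp = (USL - LSL)/(6*sigma) = (103.9 - 97.0)/(6*0.59948225) = 1.9183
Cpu = (103.9 - 98.45)/(3*0.59948225) = 3.0304
Cpl = (98.45 - 97.0)/(3*0.59948225) = 0.8063
Cpk = min(Cpu, Cpl) = 0.8063

0.8063


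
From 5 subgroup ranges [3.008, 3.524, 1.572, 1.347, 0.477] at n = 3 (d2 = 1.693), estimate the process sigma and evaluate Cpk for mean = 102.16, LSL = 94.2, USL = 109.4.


R_bar = (3.008 + 3.524 + 1.572 + 1.347 + 0.477) / 5 = 1.9856
sigma = R_bar / d2 = 1.9856 / 1.693 = 1.1728293
Cp = (USL - LSL)/(6*sigma) = (109.4 - 94.2)/(6*1.1728293) = 2.1600
Cpu = (109.4 - 102.16)/(3*1.1728293) = 2.0577
Cpl = (102.16 - 94.2)/(3*1.1728293) = 2.2623
Cpk = min(Cpu, Cpl) = 2.0577

2.0577


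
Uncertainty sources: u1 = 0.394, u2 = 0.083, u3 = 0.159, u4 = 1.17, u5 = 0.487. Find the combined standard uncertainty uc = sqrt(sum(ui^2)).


uc = sqrt(0.394^2 + 0.083^2 + 0.159^2 + 1.17^2 + 0.487^2)
uc = sqrt(1.793475)
uc = 1.3392

1.3392


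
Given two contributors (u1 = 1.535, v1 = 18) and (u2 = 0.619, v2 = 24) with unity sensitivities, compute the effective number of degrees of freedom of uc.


uc = sqrt(u1^2 + u2^2) = sqrt(1.535^2 + 0.619^2) = 1.6551091
v_eff = uc^4 / (u1^4/v1 + u2^4/v2)
= 1.6551091^4 / (1.535^4/18 + 0.619^4/24)
= 7.5042364 / 0.31455031
v_eff = 23.8570

23.8570


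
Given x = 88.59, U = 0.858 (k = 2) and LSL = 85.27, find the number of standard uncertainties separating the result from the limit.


u = U / k = 0.858 / 2 = 0.429
margin = |LSL - x| = |85.27 - 88.59| = 3.32
z = margin / u = 3.32 / 0.429
z = 7.7389

7.7389


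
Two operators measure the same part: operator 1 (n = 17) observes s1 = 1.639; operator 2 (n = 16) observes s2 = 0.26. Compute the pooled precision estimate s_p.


s_p = sqrt(((n1-1)*s1^2 + (n2-1)*s2^2) / (n1+n2-2))
numerator = (17-1)*1.639^2 + (16-1)*0.26^2 = 42.981136 + 1.014 = 43.995136
denominator = 17 + 16 - 2 = 31
s_p^2 = 43.995136 / 31 = 1.4191979
s_p = sqrt(1.4191979) = 1.1913

1.1913


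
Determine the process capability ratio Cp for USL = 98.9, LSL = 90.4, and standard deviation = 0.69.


Cp = (USL - LSL) / (6 * sigma)
= (98.9 - 90.4) / (6 * 0.69)
= 8.5000 / 4.1400
= 2.0531

2.0531


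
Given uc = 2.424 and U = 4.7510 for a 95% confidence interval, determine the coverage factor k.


k = U / uc
k = 4.7510 / 2.424
k = 1.96

1.96


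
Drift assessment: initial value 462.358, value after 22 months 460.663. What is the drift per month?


rate = (v2 - v1) / months
= (460.663 - 462.358) / 22
= -1.6950 / 22
= -0.0770

-0.0770


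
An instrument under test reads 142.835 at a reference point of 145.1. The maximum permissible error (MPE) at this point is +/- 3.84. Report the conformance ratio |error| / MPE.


e = indication - reference = 142.835 - 145.1 = -2.2650
|e| = 2.2650
ratio = |e| / MPE = 2.2650 / 3.84
ratio = 0.5898

0.5898


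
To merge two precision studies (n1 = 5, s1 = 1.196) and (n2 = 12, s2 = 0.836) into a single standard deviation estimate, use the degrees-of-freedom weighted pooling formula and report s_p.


s_p = sqrt(((n1-1)*s1^2 + (n2-1)*s2^2) / (n1+n2-2))
numerator = (5-1)*1.196^2 + (12-1)*0.836^2 = 5.721664 + 7.687856 = 13.40952
denominator = 5 + 12 - 2 = 15
s_p^2 = 13.40952 / 15 = 0.893968
s_p = sqrt(0.893968) = 0.9455

0.9455


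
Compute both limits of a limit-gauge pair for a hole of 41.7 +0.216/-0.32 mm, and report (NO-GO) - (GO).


GO = nominal - lower_tol (smallest hole = maximum material condition)
GO = 41.7 - 0.32 = 41.38
NO-GO = nominal + upper_tol (largest hole = least material condition)
NO-GO = 41.7 + 0.216 = 41.916
spread = NO-GO - GO = 41.916 - 41.38 = 0.5360

0.5360


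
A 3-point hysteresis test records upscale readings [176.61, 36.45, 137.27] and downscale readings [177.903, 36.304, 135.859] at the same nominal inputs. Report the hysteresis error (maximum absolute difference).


|176.61 - 177.903| = 1.2930
|36.45 - 36.304| = 0.1460
|137.27 - 135.859| = 1.4110
hysteresis = max(diffs) = 1.4110

1.4110


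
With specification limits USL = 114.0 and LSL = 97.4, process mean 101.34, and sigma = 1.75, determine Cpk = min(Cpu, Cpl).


Cpu = (USL - mean) / (3*sigma) = (114.0 - 101.34) / (3*1.75) = 2.4114
Cpl = (mean - LSL) / (3*sigma) = (101.34 - 97.4) / (3*1.75) = 0.7505
Cpk = min(Cpu, Cpl) = 0.7505

0.7505


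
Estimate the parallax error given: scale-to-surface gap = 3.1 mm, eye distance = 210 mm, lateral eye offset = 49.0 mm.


error = h * offset / d
= 3.1 * 49.0 / 210
= 0.7233

0.7233


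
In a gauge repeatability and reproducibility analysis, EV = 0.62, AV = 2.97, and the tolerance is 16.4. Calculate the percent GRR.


GRR = sqrt(EV^2 + AV^2) = sqrt(0.62^2 + 2.97^2) = 3.0340237
%GRR = GRR / tol * 100 = 3.0340237 / 16.4 * 100
%GRR = 18.5001

18.5001


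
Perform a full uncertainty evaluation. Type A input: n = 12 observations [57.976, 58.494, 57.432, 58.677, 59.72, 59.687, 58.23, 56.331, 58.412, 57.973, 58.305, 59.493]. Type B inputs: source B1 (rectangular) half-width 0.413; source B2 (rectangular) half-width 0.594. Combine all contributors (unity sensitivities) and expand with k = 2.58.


mean = (57.976 + 58.494 + 57.432 + 58.677 + 59.72 + 59.687 + 58.23 + 56.331 + 58.412 + 57.973 + 58.305 + 59.493) / 12 = 58.39416667
s = sqrt(sum((x - mean)^2)/(n-1)) = 0.967496
u_A = s / sqrt(n) = 0.967496 / sqrt(12) = 0.27929204
u_B1 = 0.413 / sqrt(3) = 0.23844566
u_B2 = 0.594 / sqrt(3) = 0.34294606
uc = sqrt(0.27929204^2 + 0.23844566^2 + 0.34294606^2) = 0.50246629
U = k * uc = 2.58 * 0.50246629
U = 1.2964

1.2964


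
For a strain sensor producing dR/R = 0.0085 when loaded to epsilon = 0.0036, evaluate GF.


GF = (dR/R) / epsilon
= 0.0085 / 0.0036
= 2.3611

2.3611


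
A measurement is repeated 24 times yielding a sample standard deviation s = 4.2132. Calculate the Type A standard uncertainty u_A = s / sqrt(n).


u_A = s / sqrt(n)
u_A = 4.2132 / sqrt(24)
u_A = 4.2132 / 4.8989795
u_A = 0.8600

0.8600


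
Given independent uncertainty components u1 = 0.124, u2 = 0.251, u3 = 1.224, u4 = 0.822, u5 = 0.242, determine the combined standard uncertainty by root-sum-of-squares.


uc = sqrt(0.124^2 + 0.251^2 + 1.224^2 + 0.822^2 + 0.242^2)
uc = sqrt(2.310801)
uc = 1.5201

1.5201


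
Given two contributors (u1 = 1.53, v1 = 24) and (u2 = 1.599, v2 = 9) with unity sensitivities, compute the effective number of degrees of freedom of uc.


uc = sqrt(u1^2 + u2^2) = sqrt(1.53^2 + 1.599^2) = 2.213075
v_eff = uc^4 / (u1^4/v1 + u2^4/v2)
= 2.213075^4 / (1.53^4/24 + 1.599^4/9)
= 23.987475 / 0.95468457
v_eff = 25.1261

25.1261


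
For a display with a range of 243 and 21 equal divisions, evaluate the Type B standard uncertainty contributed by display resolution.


resolution = range / divisions
resolution = 243 / 21 = 11.571429
u_res = resolution / (2*sqrt(3))
u_res = 11.571429 / 3.4641016
u_res = 3.3404

3.3404


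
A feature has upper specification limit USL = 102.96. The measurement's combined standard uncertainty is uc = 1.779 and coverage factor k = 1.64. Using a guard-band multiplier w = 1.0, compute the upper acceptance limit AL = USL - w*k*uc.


U = k * uc = 1.64 * 1.779 = 2.91756
guard band g = w * U = 1.0 * 2.91756 = 2.91756
AL = USL - g = 102.96 - 2.91756
AL = 100.0424

100.0424


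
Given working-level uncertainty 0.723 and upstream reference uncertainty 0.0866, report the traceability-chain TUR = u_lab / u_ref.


TUR = u_lab / u_ref
= 0.723 / 0.0866
= 8.3487

8.3487


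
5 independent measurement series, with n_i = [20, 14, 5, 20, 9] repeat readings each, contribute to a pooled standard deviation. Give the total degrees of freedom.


nu = sum_i (n_i - 1)
nu = ((20 - 1) + (14 - 1) + (5 - 1) + (20 - 1) + (9 - 1))
nu = 19 + 13 + 4 + 19 + 8
nu = 63

63


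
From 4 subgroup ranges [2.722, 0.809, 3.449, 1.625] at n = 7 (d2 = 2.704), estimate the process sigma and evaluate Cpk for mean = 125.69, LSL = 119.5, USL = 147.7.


R_bar = (2.722 + 0.809 + 3.449 + 1.625) / 4 = 2.15125
sigma = R_bar / d2 = 2.15125 / 2.704 = 0.79558062
Cp = (USL - LSL)/(6*sigma) = (147.7 - 119.5)/(6*0.79558062) = 5.9076
Cpu = (147.7 - 125.69)/(3*0.79558062) = 9.2218
Cpl = (125.69 - 119.5)/(3*0.79558062) = 2.5935
Cpk = min(Cpu, Cpl) = 2.5935

2.5935


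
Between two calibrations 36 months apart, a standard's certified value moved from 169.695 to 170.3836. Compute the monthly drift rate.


rate = (v2 - v1) / months
= (170.3836 - 169.695) / 36
= 0.6886 / 36
= 0.0191

0.0191


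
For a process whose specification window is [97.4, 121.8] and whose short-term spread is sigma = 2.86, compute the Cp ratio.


Cp = (USL - LSL) / (6 * sigma)
= (121.8 - 97.4) / (6 * 2.86)
= 24.4000 / 17.1600
= 1.4219

1.4219


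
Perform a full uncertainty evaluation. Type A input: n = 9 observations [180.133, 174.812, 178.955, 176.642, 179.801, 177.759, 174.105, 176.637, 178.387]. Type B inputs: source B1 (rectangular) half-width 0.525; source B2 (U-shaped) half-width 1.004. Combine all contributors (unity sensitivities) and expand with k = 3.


mean = (180.133 + 174.812 + 178.955 + 176.642 + 179.801 + 177.759 + 174.105 + 176.637 + 178.387) / 9 = 177.4701111
s = sqrt(sum((x - mean)^2)/(n-1)) = 2.1042346
u_A = s / sqrt(n) = 2.1042346 / sqrt(9) = 0.70141153
u_B1 = 0.525 / sqrt(3) = 0.30310889
u_B2 = 1.004 / sqrt(2) = 0.70993521
uc = sqrt(0.70141153^2 + 0.30310889^2 + 0.70993521^2) = 1.0430058
U = k * uc = 3 * 1.0430058
U = 3.1290

3.1290


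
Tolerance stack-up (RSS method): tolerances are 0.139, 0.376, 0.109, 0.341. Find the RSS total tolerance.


RSS = sqrt(0.139^2 + 0.376^2 + 0.109^2 + 0.341^2)
= sqrt(0.288859)
= 0.5375

0.5375


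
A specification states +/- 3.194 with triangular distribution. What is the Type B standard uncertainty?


u_B = half_width / sqrt(6)
u_B = 3.194 / 2.4494897
u_B = 1.3039

1.3039


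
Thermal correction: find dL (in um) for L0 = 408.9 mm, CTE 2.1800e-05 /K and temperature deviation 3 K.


dL = L * alpha * dT
= 408.9 * 2.1800e-05 * 3
= 0.0267421 mm
dL_um = 0.0267421 * 1000 = 26.7421 um

26.7421


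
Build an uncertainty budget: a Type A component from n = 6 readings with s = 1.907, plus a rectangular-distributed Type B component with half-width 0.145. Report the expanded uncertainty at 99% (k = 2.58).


u_A = s / sqrt(n) = 1.907 / sqrt(6) = 0.77852949
u_B = half_width / sqrt(3) = 0.145 / sqrt(3) = 0.083715789
uc = sqrt(u_A^2 + u_B^2) = sqrt(0.77852949^2 + 0.083715789^2) = 0.78301756
U = k * uc = 2.58 * 0.78301756
U = 2.0202

2.0202


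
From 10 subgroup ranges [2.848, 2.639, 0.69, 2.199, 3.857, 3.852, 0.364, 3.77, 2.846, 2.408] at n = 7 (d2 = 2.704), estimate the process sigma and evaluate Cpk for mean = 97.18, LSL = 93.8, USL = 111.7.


R_bar = (2.848 + 2.639 + 0.69 + 2.199 + 3.857 + 3.852 + 0.364 + 3.77 + 2.846 + 2.408) / 10 = 2.5473
sigma = R_bar / d2 = 2.5473 / 2.704 = 0.94204882
Cp = (USL - LSL)/(6*sigma) = (111.7 - 93.8)/(6*0.94204882) = 3.1669
Cpu = (111.7 - 97.18)/(3*0.94204882) = 5.1377
Cpl = (97.18 - 93.8)/(3*0.94204882) = 1.1960
Cpk = min(Cpu, Cpl) = 1.1960

1.1960


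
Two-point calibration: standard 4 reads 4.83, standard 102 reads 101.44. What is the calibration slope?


slope = (y2 - y1) / (x2 - x1)
= (101.44 - 4.83) / (102 - 4)
= 96.6100 / 98
= 0.9858

0.9858


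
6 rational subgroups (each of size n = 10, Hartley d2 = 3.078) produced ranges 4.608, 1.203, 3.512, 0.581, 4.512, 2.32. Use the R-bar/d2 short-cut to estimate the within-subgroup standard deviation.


R_bar = (4.608 + 1.203 + 3.512 + 0.581 + 4.512 + 2.32) / 6
R_bar = 16.736 / 6 = 2.7893333
sigma_hat = R_bar / d2 = 2.7893333 / 3.078 = 0.9062

0.9062


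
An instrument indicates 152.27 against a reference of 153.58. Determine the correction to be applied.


Correction = standard - reading
= 153.58 - 152.27
= 1.3100

1.3100


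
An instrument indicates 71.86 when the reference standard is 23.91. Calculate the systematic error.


Systematic error = measured - true
= 71.86 - 23.91
= 47.9500

47.9500


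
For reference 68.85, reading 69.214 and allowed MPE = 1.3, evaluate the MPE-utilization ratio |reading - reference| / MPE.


e = indication - reference = 69.214 - 68.85 = 0.3640
|e| = 0.3640
ratio = |e| / MPE = 0.3640 / 1.3
ratio = 0.2800

0.2800


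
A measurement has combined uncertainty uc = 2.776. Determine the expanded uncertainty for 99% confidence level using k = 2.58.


U = k * uc
U = 2.58 * 2.776
U = 7.1621

7.1621


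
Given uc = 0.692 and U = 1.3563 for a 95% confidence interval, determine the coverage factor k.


k = U / uc
k = 1.3563 / 0.692
k = 1.96

1.96


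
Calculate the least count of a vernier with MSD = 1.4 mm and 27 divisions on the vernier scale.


LC = MSD / n_div
= 1.4 / 27
= 0.0519

0.0519


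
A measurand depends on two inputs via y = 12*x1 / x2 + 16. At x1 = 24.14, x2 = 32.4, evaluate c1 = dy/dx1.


y = 12*x1 / x2 + 16
dy/dx1 = 12/x2
Evaluate at x2 = 32.4: c1 = 12 / 32.4
c1 = 0.3704

0.3704


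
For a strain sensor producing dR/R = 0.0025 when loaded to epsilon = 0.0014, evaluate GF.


GF = (dR/R) / epsilon
= 0.0025 / 0.0014
= 1.7857

1.7857


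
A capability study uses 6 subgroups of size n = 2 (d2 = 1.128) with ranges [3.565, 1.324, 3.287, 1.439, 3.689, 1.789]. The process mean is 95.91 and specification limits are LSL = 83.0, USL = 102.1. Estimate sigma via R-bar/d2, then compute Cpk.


R_bar = (3.565 + 1.324 + 3.287 + 1.439 + 3.689 + 1.789) / 6 = 2.5155
sigma = R_bar / d2 = 2.5155 / 1.128 = 2.2300532
Cp = (USL - LSL)/(6*sigma) = (102.1 - 83.0)/(6*2.2300532) = 1.4275
Cpu = (102.1 - 95.91)/(3*2.2300532) = 0.9252
Cpl = (95.91 - 83.0)/(3*2.2300532) = 1.9297
Cpk = min(Cpu, Cpl) = 0.9252

0.9252


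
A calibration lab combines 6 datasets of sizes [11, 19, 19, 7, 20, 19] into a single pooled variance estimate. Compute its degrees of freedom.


nu = sum_i (n_i - 1)
nu = ((11 - 1) + (19 - 1) + (19 - 1) + (7 - 1) + (20 - 1) + (19 - 1))
nu = 10 + 18 + 18 + 6 + 19 + 18
nu = 89

89


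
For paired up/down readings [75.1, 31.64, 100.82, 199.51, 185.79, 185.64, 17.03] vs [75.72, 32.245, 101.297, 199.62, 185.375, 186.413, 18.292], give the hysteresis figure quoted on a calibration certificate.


|75.1 - 75.72| = 0.6200
|31.64 - 32.245| = 0.6050
|100.82 - 101.297| = 0.4770
|199.51 - 199.62| = 0.1100
|185.79 - 185.375| = 0.4150
|185.64 - 186.413| = 0.7730
|17.03 - 18.292| = 1.2620
hysteresis = max(diffs) = 1.2620

1.2620


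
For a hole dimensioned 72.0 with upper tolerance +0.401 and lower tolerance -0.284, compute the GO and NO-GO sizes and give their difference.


GO = nominal - lower_tol (smallest hole = maximum material condition)
GO = 72.0 - 0.284 = 71.716
NO-GO = nominal + upper_tol (largest hole = least material condition)
NO-GO = 72.0 + 0.401 = 72.401
spread = NO-GO - GO = 72.401 - 71.716 = 0.6850

0.6850


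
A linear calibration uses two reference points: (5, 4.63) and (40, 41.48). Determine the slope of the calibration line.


slope = (y2 - y1) / (x2 - x1)
= (41.48 - 4.63) / (40 - 5)
= 36.8500 / 35
= 1.0529

1.0529


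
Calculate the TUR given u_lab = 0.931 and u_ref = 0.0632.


TUR = u_lab / u_ref
= 0.931 / 0.0632
= 14.7310

14.7310


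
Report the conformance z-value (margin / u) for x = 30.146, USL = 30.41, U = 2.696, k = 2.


u = U / k = 2.696 / 2 = 1.348
margin = |USL - x| = |30.41 - 30.146| = 0.264
z = margin / u = 0.264 / 1.348
z = 0.1958

0.1958


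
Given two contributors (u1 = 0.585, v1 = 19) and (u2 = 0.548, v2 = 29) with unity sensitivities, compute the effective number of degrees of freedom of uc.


uc = sqrt(u1^2 + u2^2) = sqrt(0.585^2 + 0.548^2) = 0.80157907
v_eff = uc^4 / (u1^4/v1 + u2^4/v2)
= 0.80157907^4 / (0.585^4/19 + 0.548^4/29)
= 0.41284352 / 0.0092738438
v_eff = 44.5170

44.5170


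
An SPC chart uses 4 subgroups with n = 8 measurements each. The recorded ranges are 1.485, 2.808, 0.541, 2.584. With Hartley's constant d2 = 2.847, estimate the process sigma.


R_bar = (1.485 + 2.808 + 0.541 + 2.584) / 4
R_bar = 7.418 / 4 = 1.8545
sigma_hat = R_bar / d2 = 1.8545 / 2.847 = 0.6514

0.6514


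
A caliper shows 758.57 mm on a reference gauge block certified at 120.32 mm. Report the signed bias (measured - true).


Systematic error = measured - true
= 758.57 - 120.32
= 638.2500

638.2500


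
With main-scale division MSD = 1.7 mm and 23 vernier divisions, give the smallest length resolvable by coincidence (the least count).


LC = MSD / n_div
= 1.7 / 23
= 0.0739

0.0739


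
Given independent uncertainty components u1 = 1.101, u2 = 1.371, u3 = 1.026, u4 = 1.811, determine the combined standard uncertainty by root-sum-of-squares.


uc = sqrt(1.101^2 + 1.371^2 + 1.026^2 + 1.811^2)
uc = sqrt(7.424239)
uc = 2.7247

2.7247


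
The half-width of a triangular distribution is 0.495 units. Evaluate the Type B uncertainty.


u_B = half_width / sqrt(6)
u_B = 0.495 / 2.4494897
u_B = 0.2021

0.2021


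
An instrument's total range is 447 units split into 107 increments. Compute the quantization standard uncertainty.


resolution = range / divisions
resolution = 447 / 107 = 4.1775701
u_res = resolution / (2*sqrt(3))
u_res = 4.1775701 / 3.4641016
u_res = 1.2060

1.2060


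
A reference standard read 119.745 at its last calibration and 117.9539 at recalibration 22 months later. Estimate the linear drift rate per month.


rate = (v2 - v1) / months
= (117.9539 - 119.745) / 22
= -1.7911 / 22
= -0.0814

-0.0814


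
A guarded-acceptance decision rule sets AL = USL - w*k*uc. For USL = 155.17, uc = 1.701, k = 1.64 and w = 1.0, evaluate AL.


U = k * uc = 1.64 * 1.701 = 2.78964
guard band g = w * U = 1.0 * 2.78964 = 2.78964
AL = USL - g = 155.17 - 2.78964
AL = 152.3804

152.3804


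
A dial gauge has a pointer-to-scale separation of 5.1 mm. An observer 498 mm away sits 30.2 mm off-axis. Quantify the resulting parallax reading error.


error = h * offset / d
= 5.1 * 30.2 / 498
= 0.3093

0.3093


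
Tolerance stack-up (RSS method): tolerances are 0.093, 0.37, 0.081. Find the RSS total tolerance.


RSS = sqrt(0.093^2 + 0.37^2 + 0.081^2)
= sqrt(0.15211)
= 0.3900

0.3900


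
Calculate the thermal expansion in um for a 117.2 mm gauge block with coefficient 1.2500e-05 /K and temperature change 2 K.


dL = L * alpha * dT
= 117.2 * 1.2500e-05 * 2
= 0.0029300 mm
dL_um = 0.0029300 * 1000 = 2.9300 um

2.9300


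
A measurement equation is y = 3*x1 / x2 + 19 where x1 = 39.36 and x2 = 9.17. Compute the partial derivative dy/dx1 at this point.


y = 3*x1 / x2 + 19
dy/dx1 = 3/x2
Evaluate at x2 = 9.17: c1 = 3 / 9.17
c1 = 0.3272

0.3272


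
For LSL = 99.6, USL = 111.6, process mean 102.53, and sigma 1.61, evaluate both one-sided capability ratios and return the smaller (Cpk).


Cpu = (USL - mean) / (3*sigma) = (111.6 - 102.53) / (3*1.61) = 1.8778
Cpl = (mean - LSL) / (3*sigma) = (102.53 - 99.6) / (3*1.61) = 0.6066
Cpk = min(Cpu, Cpl) = 0.6066

0.6066


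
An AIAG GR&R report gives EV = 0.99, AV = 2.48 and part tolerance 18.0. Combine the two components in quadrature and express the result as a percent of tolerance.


GRR = sqrt(EV^2 + AV^2) = sqrt(0.99^2 + 2.48^2) = 2.6702996
%GRR = GRR / tol * 100 = 2.6702996 / 18.0 * 100
%GRR = 14.8350

14.8350


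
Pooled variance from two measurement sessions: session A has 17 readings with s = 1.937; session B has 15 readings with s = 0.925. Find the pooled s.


s_p = sqrt(((n1-1)*s1^2 + (n2-1)*s2^2) / (n1+n2-2))
numerator = (17-1)*1.937^2 + (15-1)*0.925^2 = 60.031504 + 11.97875 = 72.010254
denominator = 17 + 15 - 2 = 30
s_p^2 = 72.010254 / 30 = 2.4003418
s_p = sqrt(2.4003418) = 1.5493

1.5493


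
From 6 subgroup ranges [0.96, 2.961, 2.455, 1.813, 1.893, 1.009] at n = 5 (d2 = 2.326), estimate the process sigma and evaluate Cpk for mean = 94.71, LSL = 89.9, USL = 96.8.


R_bar = (0.96 + 2.961 + 2.455 + 1.813 + 1.893 + 1.009) / 6 = 1.8485
sigma = R_bar / d2 = 1.8485 / 2.326 = 0.79471195
Cp = (USL - LSL)/(6*sigma) = (96.8 - 89.9)/(6*0.79471195) = 1.4471
Cpu = (96.8 - 94.71)/(3*0.79471195) = 0.8766
Cpl = (94.71 - 89.9)/(3*0.79471195) = 2.0175
Cpk = min(Cpu, Cpl) = 0.8766

0.8766


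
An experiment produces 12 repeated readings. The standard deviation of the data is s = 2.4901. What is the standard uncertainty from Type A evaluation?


u_A = s / sqrt(n)
u_A = 2.4901 / sqrt(12)
u_A = 2.4901 / 3.4641016
u_A = 0.7188

0.7188


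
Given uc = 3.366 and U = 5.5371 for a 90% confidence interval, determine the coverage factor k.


k = U / uc
k = 5.5371 / 3.366
k = 1.645

1.645


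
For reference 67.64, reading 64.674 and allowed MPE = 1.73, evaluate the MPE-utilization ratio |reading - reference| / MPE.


e = indication - reference = 64.674 - 67.64 = -2.9660
|e| = 2.9660
ratio = |e| / MPE = 2.9660 / 1.73
ratio = 1.7145

1.7145


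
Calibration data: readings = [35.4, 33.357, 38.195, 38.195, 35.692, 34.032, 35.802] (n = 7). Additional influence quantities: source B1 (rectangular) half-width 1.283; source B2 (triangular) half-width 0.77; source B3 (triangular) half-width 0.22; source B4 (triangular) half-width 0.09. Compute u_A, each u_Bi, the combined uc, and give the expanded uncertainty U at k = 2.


mean = (35.4 + 33.357 + 38.195 + 38.195 + 35.692 + 34.032 + 35.802) / 7 = 35.81042857
s = sqrt(sum((x - mean)^2)/(n-1)) = 1.8590782
u_A = s / sqrt(n) = 1.8590782 / sqrt(7) = 0.70266551
u_B1 = 1.283 / sqrt(3) = 0.7407404
u_B2 = 0.77 / sqrt(6) = 0.31435118
u_B3 = 0.22 / sqrt(6) = 0.089814624
u_B4 = 0.09 / sqrt(6) = 0.036742346
uc = sqrt(0.70266551^2 + 0.7407404^2 + 0.31435118^2 + 0.089814624^2 + 0.036742346^2) = 1.0726922
U = k * uc = 2 * 1.0726922
U = 2.1454

2.1454


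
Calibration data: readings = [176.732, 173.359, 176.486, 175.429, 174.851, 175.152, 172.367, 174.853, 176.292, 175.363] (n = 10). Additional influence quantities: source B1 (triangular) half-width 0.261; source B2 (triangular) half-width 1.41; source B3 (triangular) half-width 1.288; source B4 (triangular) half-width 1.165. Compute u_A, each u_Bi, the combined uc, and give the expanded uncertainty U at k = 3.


mean = (176.732 + 173.359 + 176.486 + 175.429 + 174.851 + 175.152 + 172.367 + 174.853 + 176.292 + 175.363) / 10 = 175.0884
s = sqrt(sum((x - mean)^2)/(n-1)) = 1.3665623
u_A = s / sqrt(n) = 1.3665623 / sqrt(10) = 0.43214494
u_B1 = 0.261 / sqrt(6) = 0.1065528
u_B2 = 1.41 / sqrt(6) = 0.57563009
u_B3 = 1.288 / sqrt(6) = 0.5258238
u_B4 = 1.165 / sqrt(6) = 0.47560926
uc = sqrt(0.43214494^2 + 0.1065528^2 + 0.57563009^2 + 0.5258238^2 + 0.47560926^2) = 1.0159466
U = k * uc = 3 * 1.0159466
U = 3.0478

3.0478
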